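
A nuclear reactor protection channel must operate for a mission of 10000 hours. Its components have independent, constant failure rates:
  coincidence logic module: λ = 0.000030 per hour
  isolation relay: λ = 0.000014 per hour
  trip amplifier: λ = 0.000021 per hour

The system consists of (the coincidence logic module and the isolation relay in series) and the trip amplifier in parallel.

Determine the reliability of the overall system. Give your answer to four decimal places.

R(coincidence logic module) = exp(−0.000030 × 10000) = 0.740818
R(isolation relay) = exp(−0.000014 × 10000) = 0.869358
R(trip amplifier) = exp(−0.000021 × 10000) = 0.810584
Series (coincidence logic module and isolation relay): 0.740818 × 0.869358 = 0.644036
Parallel ([0.644036] and trip amplifier): 1 − (1 − 0.644036)(1 − 0.810584) = 0.9326

0.9326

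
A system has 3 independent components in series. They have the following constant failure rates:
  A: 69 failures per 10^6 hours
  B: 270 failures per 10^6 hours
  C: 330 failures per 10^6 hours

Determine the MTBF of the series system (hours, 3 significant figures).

1490

Series of exponential components: λ_sys = Σ λ_i
λ_sys = 0.000069 + 0.00027 + 0.00033 = 6.6900e-04 /h
MTBF = 1 / λ_sys = 1490 h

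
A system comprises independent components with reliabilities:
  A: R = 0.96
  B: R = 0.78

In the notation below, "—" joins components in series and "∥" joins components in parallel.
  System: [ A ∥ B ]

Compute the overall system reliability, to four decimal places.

0.9912

Parallel (A and B): 1 − (1 − 0.960000)(1 − 0.780000) = 0.9912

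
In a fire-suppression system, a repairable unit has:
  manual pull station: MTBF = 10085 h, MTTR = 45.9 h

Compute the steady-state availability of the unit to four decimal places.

0.9955

A(manual pull station) = MTBF/(MTBF+MTTR) = 10085/(10085+45.9) = 0.9955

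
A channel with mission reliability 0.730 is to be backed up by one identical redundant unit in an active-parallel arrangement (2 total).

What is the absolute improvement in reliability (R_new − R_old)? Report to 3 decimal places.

0.197

R_before = 0.730
R_after = 1 − (1 − 0.730)^2 = 0.927
ΔR = 0.927 − 0.730 = 0.197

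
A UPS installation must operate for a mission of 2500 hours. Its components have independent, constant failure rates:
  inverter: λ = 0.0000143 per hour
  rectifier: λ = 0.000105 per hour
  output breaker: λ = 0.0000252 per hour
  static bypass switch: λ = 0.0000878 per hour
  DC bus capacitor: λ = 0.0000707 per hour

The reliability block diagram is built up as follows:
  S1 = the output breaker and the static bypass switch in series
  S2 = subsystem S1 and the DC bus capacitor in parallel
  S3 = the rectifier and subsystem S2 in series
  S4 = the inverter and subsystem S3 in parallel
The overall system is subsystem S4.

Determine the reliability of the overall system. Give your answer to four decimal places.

R(inverter) = exp(−0.0000143 × 2500) = 0.964881
R(rectifier) = exp(−0.000105 × 2500) = 0.769126
R(output breaker) = exp(−0.0000252 × 2500) = 0.938943
R(static bypass switch) = exp(−0.0000878 × 2500) = 0.802920
R(DC bus capacitor) = exp(−0.0000707 × 2500) = 0.837989
Series (output breaker and static bypass switch): 0.938943 × 0.802920 = 0.753896
Parallel ([0.753896] and DC bus capacitor): 1 − (1 − 0.753896)(1 − 0.837989) = 0.960128
Series (rectifier and [0.960128]): 0.769126 × 0.960128 = 0.738459
Parallel (inverter and [0.738459]): 1 − (1 − 0.964881)(1 − 0.738459) = 0.9908

0.9908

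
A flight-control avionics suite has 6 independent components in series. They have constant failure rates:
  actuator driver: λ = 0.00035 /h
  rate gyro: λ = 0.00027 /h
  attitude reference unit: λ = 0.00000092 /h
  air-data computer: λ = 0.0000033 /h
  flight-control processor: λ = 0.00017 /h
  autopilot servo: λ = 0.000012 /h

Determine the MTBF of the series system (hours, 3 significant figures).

1240

Series of exponential components: λ_sys = Σ λ_i
λ_sys = 0.00035 + 0.00027 + 0.00000092 + 0.0000033 + 0.00017 + 0.000012 = 8.0622e-04 /h
MTBF = 1 / λ_sys = 1240 h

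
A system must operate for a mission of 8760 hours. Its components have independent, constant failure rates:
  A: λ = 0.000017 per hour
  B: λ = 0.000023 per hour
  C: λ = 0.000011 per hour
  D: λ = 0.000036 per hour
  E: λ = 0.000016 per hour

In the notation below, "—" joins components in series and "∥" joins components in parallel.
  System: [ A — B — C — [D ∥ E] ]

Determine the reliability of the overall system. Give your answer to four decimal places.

R(A) = exp(−0.000017 × 8760) = 0.861638
R(B) = exp(−0.000023 × 8760) = 0.817520
R(C) = exp(−0.000011 × 8760) = 0.908137
R(D) = exp(−0.000036 × 8760) = 0.729526
R(E) = exp(−0.000016 × 8760) = 0.869219
Parallel (D and E): 1 − (1 − 0.729526)(1 − 0.869219) = 0.964627
Series (A, B, C, and [0.964627]): 0.861638 × 0.817520 × 0.908137 × 0.964627 = 0.6171

0.6171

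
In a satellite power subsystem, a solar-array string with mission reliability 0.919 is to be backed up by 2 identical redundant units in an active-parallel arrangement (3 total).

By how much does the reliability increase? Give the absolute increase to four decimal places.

R_before = 0.919
R_after = 1 − (1 − 0.919)^3 = 0.9995
ΔR = 0.9995 − 0.919 = 0.0805

0.0805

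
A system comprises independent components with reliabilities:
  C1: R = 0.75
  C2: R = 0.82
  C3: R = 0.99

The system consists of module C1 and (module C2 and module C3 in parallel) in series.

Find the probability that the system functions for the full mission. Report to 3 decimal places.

Parallel (C2 and C3): 1 − (1 − 0.82000)(1 − 0.99000) = 0.99820
Series (C1 and [0.99820]): 0.75000 × 0.99820 = 0.749

0.749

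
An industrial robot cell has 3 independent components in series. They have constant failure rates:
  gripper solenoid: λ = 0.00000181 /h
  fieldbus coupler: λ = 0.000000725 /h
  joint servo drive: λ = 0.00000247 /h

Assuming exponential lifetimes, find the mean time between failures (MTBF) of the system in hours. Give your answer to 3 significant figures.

Series of exponential components: λ_sys = Σ λ_i
λ_sys = 0.00000181 + 0.000000725 + 0.00000247 = 5.0050e-06 /h
MTBF = 1 / λ_sys = 200000 h

200000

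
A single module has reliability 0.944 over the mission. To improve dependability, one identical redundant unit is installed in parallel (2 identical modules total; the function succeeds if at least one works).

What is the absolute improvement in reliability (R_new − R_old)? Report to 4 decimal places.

R_before = 0.944
R_after = 1 − (1 − 0.944)^2 = 0.9969
ΔR = 0.9969 − 0.944 = 0.0529

0.0529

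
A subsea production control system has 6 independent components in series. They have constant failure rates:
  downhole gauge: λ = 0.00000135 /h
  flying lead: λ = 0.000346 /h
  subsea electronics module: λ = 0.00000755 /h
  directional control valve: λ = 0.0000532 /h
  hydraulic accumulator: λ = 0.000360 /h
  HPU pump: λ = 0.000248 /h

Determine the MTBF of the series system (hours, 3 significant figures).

984

Series of exponential components: λ_sys = Σ λ_i
λ_sys = 0.00000135 + 0.000346 + 0.00000755 + 0.0000532 + 0.000360 + 0.000248 = 1.0161e-03 /h
MTBF = 1 / λ_sys = 984 h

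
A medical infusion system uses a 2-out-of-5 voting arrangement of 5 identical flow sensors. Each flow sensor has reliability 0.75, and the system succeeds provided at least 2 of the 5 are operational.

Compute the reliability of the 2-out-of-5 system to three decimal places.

0.984

R = Σ_{i=2}^{5} C(5,i) p^i (1−p)^{5−i} with p = 0.75
C(5,2)·0.75^2·0.25^3 = 0.08789
C(5,3)·0.75^3·0.25^2 = 0.26367
C(5,4)·0.75^4·0.25^1 = 0.39551
C(5,5)·0.75^5·0.25^0 = 0.23730
Sum = 0.984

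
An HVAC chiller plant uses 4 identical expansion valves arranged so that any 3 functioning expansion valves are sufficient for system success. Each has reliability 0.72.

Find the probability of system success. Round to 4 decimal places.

0.6868

R = Σ_{i=3}^{4} C(4,i) p^i (1−p)^{4−i} with p = 0.72
C(4,3)·0.72^3·0.28^1 = 0.418038
C(4,4)·0.72^4·0.28^0 = 0.268739
Sum = 0.6868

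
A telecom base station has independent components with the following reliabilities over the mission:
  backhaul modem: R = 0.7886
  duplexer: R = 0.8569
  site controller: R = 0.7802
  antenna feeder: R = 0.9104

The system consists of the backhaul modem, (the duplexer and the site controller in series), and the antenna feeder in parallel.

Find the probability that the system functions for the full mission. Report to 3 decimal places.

0.994

Series (duplexer and site controller): 0.85690 × 0.78020 = 0.66855
Parallel (backhaul modem, [0.66855], and antenna feeder): 1 − (1 − 0.78860)(1 − 0.66855)(1 − 0.91040) = 0.994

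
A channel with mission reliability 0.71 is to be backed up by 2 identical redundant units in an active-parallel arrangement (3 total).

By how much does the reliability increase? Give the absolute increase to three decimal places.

0.266

R_before = 0.71
R_after = 1 − (1 − 0.71)^3 = 0.976
ΔR = 0.976 − 0.71 = 0.266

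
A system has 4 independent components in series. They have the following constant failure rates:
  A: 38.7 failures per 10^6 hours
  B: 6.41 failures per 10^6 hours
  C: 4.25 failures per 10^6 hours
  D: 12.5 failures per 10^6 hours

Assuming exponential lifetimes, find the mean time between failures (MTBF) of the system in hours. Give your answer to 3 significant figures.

16200

Series of exponential components: λ_sys = Σ λ_i
λ_sys = 0.0000387 + 0.00000641 + 0.00000425 + 0.0000125 = 6.1860e-05 /h
MTBF = 1 / λ_sys = 16200 h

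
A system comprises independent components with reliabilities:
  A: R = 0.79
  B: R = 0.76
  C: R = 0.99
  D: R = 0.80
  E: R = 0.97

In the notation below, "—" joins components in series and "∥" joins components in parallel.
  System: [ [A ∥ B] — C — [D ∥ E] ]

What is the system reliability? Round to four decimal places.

0.9345

Parallel (A and B): 1 − (1 − 0.790000)(1 − 0.760000) = 0.949600
Parallel (D and E): 1 − (1 − 0.800000)(1 − 0.970000) = 0.994000
Series ([0.949600], C, and [0.994000]): 0.949600 × 0.990000 × 0.994000 = 0.9345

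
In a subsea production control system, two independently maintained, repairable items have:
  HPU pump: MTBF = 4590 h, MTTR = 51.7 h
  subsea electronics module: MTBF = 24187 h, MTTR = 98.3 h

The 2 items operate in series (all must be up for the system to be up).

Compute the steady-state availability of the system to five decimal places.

0.98486

A(HPU pump) = MTBF/(MTBF+MTTR) = 4590/(4590+51.7) = 0.988862
A(subsea electronics module) = MTBF/(MTBF+MTTR) = 24187/(24187+98.3) = 0.995952
Series availability: 0.988862 × 0.995952 = 0.98486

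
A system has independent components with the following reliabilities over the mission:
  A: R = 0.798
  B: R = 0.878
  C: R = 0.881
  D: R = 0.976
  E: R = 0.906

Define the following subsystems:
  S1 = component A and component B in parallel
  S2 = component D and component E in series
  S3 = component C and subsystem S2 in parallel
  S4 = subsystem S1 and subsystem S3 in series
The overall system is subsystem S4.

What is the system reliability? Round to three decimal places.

Parallel (A and B): 1 − (1 − 0.79800)(1 − 0.87800) = 0.97536
Series (D and E): 0.97600 × 0.90600 = 0.88426
Parallel (C and [0.88426]): 1 − (1 − 0.88100)(1 − 0.88426) = 0.98623
Series ([0.97536] and [0.98623]): 0.97536 × 0.98623 = 0.962

0.962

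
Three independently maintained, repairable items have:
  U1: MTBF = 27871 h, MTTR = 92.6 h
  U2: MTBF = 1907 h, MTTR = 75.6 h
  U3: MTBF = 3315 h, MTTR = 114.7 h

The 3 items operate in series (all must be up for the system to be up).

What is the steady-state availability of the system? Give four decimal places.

0.9266

A(U1) = MTBF/(MTBF+MTTR) = 27871/(27871+92.6) = 0.996689
A(U2) = MTBF/(MTBF+MTTR) = 1907/(1907+75.6) = 0.961868
A(U3) = MTBF/(MTBF+MTTR) = 3315/(3315+114.7) = 0.966557
Series availability: 0.996689 × 0.961868 × 0.966557 = 0.9266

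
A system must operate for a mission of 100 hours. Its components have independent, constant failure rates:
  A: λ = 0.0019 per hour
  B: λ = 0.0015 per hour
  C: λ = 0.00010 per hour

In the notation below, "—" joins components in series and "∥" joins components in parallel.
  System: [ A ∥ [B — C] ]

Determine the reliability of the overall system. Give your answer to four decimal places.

0.9744

R(A) = exp(−0.0019 × 100) = 0.826959
R(B) = exp(−0.0015 × 100) = 0.860708
R(C) = exp(−0.00010 × 100) = 0.990050
Series (B and C): 0.860708 × 0.990050 = 0.852144
Parallel (A and [0.852144]): 1 − (1 − 0.826959)(1 − 0.852144) = 0.9744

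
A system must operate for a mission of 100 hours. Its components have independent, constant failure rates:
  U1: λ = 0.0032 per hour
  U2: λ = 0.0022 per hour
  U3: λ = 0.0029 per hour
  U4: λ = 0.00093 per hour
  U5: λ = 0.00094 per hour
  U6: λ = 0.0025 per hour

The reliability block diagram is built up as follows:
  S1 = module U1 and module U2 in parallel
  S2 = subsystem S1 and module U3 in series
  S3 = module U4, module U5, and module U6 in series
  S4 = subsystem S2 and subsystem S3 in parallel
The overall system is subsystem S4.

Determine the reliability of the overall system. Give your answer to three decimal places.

R(U1) = exp(−0.0032 × 100) = 0.72615
R(U2) = exp(−0.0022 × 100) = 0.80252
R(U3) = exp(−0.0029 × 100) = 0.74826
R(U4) = exp(−0.00093 × 100) = 0.91119
R(U5) = exp(−0.00094 × 100) = 0.91028
R(U6) = exp(−0.0025 × 100) = 0.77880
Parallel (U1 and U2): 1 − (1 − 0.72615)(1 − 0.80252) = 0.94592
Series ([0.94592] and U3): 0.94592 × 0.74826 = 0.70779
Series (U4, U5, and U6): 0.91119 × 0.91028 × 0.77880 = 0.64597
Parallel ([0.70779] and [0.64597]): 1 − (1 − 0.70779)(1 − 0.64597) = 0.897

0.897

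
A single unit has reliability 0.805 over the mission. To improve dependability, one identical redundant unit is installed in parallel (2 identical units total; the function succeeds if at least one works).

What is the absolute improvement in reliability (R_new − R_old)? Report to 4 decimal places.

0.1570

R_before = 0.805
R_after = 1 − (1 − 0.805)^2 = 0.9620
ΔR = 0.9620 − 0.805 = 0.1570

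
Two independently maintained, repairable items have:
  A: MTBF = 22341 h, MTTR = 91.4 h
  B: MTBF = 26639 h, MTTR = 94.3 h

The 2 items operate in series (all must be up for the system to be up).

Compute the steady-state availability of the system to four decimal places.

0.9924

A(A) = MTBF/(MTBF+MTTR) = 22341/(22341+91.4) = 0.995926
A(B) = MTBF/(MTBF+MTTR) = 26639/(26639+94.3) = 0.996473
Series availability: 0.995926 × 0.996473 = 0.9924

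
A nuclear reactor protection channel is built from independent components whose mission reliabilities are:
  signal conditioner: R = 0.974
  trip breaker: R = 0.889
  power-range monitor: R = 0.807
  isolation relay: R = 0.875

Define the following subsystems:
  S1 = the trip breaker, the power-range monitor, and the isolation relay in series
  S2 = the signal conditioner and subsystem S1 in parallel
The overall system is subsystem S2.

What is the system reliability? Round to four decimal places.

Series (trip breaker, power-range monitor, and isolation relay): 0.889000 × 0.807000 × 0.875000 = 0.627745
Parallel (signal conditioner and [0.627745]): 1 − (1 − 0.974000)(1 − 0.627745) = 0.9903

0.9903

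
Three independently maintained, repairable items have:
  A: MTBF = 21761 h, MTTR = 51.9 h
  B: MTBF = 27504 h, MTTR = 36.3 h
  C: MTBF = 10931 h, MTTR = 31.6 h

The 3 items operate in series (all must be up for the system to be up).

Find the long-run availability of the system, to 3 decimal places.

0.993

A(A) = MTBF/(MTBF+MTTR) = 21761/(21761+51.9) = 0.997621
A(B) = MTBF/(MTBF+MTTR) = 27504/(27504+36.3) = 0.998682
A(C) = MTBF/(MTBF+MTTR) = 10931/(10931+31.6) = 0.997117
Series availability: 0.997621 × 0.998682 × 0.997117 = 0.993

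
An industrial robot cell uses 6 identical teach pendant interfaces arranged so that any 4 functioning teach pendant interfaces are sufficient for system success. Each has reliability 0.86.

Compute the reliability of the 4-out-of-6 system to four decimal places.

R = Σ_{i=4}^{6} C(6,i) p^i (1−p)^{6−i} with p = 0.86
C(6,4)·0.86^4·0.14^2 = 0.160820
C(6,5)·0.86^5·0.14^1 = 0.395159
C(6,6)·0.86^6·0.14^0 = 0.404567
Sum = 0.9605

0.9605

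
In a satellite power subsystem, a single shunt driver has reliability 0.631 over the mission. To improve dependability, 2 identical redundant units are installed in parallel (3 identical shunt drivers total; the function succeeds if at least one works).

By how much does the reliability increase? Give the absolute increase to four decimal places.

R_before = 0.631
R_after = 1 − (1 − 0.631)^3 = 0.9498
ΔR = 0.9498 − 0.631 = 0.3188

0.3188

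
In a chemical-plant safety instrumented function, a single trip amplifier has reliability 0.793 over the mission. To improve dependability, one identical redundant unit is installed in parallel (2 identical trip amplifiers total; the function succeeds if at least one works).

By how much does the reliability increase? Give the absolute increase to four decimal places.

0.1642

R_before = 0.793
R_after = 1 − (1 − 0.793)^2 = 0.9572
ΔR = 0.9572 − 0.793 = 0.1642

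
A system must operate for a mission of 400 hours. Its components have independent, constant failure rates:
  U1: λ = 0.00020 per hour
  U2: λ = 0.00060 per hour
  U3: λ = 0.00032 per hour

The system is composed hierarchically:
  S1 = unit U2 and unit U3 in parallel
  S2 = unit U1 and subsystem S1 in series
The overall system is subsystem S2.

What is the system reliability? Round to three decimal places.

0.899

R(U1) = exp(−0.00020 × 400) = 0.92312
R(U2) = exp(−0.00060 × 400) = 0.78663
R(U3) = exp(−0.00032 × 400) = 0.87985
Parallel (U2 and U3): 1 − (1 − 0.78663)(1 − 0.87985) = 0.97436
Series (U1 and [0.97436]): 0.92312 × 0.97436 = 0.899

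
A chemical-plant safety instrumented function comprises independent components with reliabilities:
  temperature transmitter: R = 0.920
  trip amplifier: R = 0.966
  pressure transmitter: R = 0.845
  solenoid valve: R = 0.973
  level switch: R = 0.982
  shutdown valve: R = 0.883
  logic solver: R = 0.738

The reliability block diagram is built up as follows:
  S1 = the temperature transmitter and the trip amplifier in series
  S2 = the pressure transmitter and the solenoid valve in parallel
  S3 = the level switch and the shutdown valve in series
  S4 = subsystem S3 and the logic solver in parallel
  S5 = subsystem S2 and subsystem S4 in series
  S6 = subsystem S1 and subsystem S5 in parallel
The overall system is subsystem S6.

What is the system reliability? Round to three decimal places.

Series (temperature transmitter and trip amplifier): 0.92000 × 0.96600 = 0.88872
Parallel (pressure transmitter and solenoid valve): 1 − (1 − 0.84500)(1 − 0.97300) = 0.99582
Series (level switch and shutdown valve): 0.98200 × 0.88300 = 0.86711
Parallel ([0.86711] and logic solver): 1 − (1 − 0.86711)(1 − 0.73800) = 0.96518
Series ([0.99582] and [0.96518]): 0.99582 × 0.96518 = 0.96115
Parallel ([0.88872] and [0.96115]): 1 − (1 − 0.88872)(1 − 0.96115) = 0.996

0.996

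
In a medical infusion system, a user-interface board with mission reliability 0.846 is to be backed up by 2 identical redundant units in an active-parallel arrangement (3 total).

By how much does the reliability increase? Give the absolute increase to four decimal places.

R_before = 0.846
R_after = 1 − (1 − 0.846)^3 = 0.9963
ΔR = 0.9963 − 0.846 = 0.1503

0.1503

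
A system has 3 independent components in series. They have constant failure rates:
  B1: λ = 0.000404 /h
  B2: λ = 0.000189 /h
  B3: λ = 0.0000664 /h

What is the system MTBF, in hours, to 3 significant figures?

Series of exponential components: λ_sys = Σ λ_i
λ_sys = 0.000404 + 0.000189 + 0.0000664 = 6.5940e-04 /h
MTBF = 1 / λ_sys = 1520 h

1520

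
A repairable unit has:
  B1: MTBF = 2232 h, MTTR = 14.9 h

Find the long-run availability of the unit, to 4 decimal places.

A(B1) = MTBF/(MTBF+MTTR) = 2232/(2232+14.9) = 0.9934

0.9934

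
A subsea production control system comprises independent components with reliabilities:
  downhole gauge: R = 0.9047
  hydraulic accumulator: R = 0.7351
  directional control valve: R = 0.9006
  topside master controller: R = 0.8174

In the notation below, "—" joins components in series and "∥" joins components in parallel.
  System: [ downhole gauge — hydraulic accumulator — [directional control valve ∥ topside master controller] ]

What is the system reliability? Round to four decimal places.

Parallel (directional control valve and topside master controller): 1 − (1 − 0.900600)(1 − 0.817400) = 0.981850
Series (downhole gauge, hydraulic accumulator, and [0.981850]): 0.904700 × 0.735100 × 0.981850 = 0.6530

0.6530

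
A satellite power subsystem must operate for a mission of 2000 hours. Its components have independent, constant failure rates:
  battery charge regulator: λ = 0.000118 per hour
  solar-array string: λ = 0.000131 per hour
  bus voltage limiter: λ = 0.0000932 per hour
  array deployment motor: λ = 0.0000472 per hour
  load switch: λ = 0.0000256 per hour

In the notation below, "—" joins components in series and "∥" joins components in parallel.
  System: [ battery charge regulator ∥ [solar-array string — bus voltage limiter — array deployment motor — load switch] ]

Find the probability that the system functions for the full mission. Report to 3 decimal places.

0.906

R(battery charge regulator) = exp(−0.000118 × 2000) = 0.78978
R(solar-array string) = exp(−0.000131 × 2000) = 0.76951
R(bus voltage limiter) = exp(−0.0000932 × 2000) = 0.82994
R(array deployment motor) = exp(−0.0000472 × 2000) = 0.90992
R(load switch) = exp(−0.0000256 × 2000) = 0.95009
Series (solar-array string, bus voltage limiter, array deployment motor, and load switch): 0.76951 × 0.82994 × 0.90992 × 0.95009 = 0.55211
Parallel (battery charge regulator and [0.55211]): 1 − (1 − 0.78978)(1 − 0.55211) = 0.906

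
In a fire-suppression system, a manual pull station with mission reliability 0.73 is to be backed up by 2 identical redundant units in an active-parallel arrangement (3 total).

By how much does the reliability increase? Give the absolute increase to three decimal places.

0.250

R_before = 0.73
R_after = 1 − (1 − 0.73)^3 = 0.980
ΔR = 0.980 − 0.73 = 0.250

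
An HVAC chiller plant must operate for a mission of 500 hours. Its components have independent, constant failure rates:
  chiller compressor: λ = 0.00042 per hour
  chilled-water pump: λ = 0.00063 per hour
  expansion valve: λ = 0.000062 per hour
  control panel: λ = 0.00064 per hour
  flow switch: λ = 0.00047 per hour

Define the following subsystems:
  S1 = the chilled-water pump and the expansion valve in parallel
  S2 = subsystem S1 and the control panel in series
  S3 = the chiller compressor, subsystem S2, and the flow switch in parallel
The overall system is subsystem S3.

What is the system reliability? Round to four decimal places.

0.9889

R(chiller compressor) = exp(−0.00042 × 500) = 0.810584
R(chilled-water pump) = exp(−0.00063 × 500) = 0.729789
R(expansion valve) = exp(−0.000062 × 500) = 0.969476
R(control panel) = exp(−0.00064 × 500) = 0.726149
R(flow switch) = exp(−0.00047 × 500) = 0.790571
Parallel (chilled-water pump and expansion valve): 1 − (1 − 0.729789)(1 − 0.969476) = 0.991752
Series ([0.991752] and control panel): 0.991752 × 0.726149 = 0.720160
Parallel (chiller compressor, [0.720160], and flow switch): 1 − (1 − 0.810584)(1 − 0.720160)(1 − 0.790571) = 0.9889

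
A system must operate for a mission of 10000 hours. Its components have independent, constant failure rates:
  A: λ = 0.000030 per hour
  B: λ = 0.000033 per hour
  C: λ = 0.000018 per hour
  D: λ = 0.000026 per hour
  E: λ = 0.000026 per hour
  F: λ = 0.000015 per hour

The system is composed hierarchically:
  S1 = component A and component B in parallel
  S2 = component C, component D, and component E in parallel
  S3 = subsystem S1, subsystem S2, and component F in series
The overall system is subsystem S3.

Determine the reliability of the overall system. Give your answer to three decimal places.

0.791

R(A) = exp(−0.000030 × 10000) = 0.74082
R(B) = exp(−0.000033 × 10000) = 0.71892
R(C) = exp(−0.000018 × 10000) = 0.83527
R(D) = exp(−0.000026 × 10000) = 0.77105
R(E) = exp(−0.000026 × 10000) = 0.77105
R(F) = exp(−0.000015 × 10000) = 0.86071
Parallel (A and B): 1 − (1 − 0.74082)(1 − 0.71892) = 0.92715
Parallel (C, D, and E): 1 − (1 − 0.83527)(1 − 0.77105)(1 − 0.77105) = 0.99137
Series ([0.92715], [0.99137], and F): 0.92715 × 0.99137 × 0.86071 = 0.791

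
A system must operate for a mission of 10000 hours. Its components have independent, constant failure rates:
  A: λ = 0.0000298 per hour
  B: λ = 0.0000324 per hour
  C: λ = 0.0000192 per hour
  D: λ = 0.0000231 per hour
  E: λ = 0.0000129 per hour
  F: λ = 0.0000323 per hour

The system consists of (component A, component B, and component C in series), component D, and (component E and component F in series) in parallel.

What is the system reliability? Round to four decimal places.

0.9582

R(A) = exp(−0.0000298 × 10000) = 0.742301
R(B) = exp(−0.0000324 × 10000) = 0.723250
R(C) = exp(−0.0000192 × 10000) = 0.825307
R(D) = exp(−0.0000231 × 10000) = 0.793739
R(E) = exp(−0.0000129 × 10000) = 0.878974
R(F) = exp(−0.0000323 × 10000) = 0.723974
Series (A, B, and C): 0.742301 × 0.723250 × 0.825307 = 0.443082
Series (E and F): 0.878974 × 0.723974 = 0.636354
Parallel ([0.443082], D, and [0.636354]): 1 − (1 − 0.443082)(1 − 0.793739)(1 − 0.636354) = 0.9582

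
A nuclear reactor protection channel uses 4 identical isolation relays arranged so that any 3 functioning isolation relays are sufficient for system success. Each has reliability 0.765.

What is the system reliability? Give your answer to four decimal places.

R = Σ_{i=3}^{4} C(4,i) p^i (1−p)^{4−i} with p = 0.765
C(4,3)·0.765^3·0.235^1 = 0.420835
C(4,4)·0.765^4·0.235^0 = 0.342488
Sum = 0.7633

0.7633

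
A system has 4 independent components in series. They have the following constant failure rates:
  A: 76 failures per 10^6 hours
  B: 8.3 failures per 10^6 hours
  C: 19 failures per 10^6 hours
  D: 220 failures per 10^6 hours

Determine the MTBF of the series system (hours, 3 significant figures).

3090

Series of exponential components: λ_sys = Σ λ_i
λ_sys = 0.000076 + 0.0000083 + 0.000019 + 0.00022 = 3.2330e-04 /h
MTBF = 1 / λ_sys = 3090 h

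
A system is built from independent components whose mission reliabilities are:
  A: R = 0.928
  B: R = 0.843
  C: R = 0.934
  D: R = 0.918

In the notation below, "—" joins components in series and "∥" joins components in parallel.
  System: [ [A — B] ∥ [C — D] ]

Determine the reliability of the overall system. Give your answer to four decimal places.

0.9690

Series (A and B): 0.928000 × 0.843000 = 0.782304
Series (C and D): 0.934000 × 0.918000 = 0.857412
Parallel ([0.782304] and [0.857412]): 1 − (1 − 0.782304)(1 − 0.857412) = 0.9690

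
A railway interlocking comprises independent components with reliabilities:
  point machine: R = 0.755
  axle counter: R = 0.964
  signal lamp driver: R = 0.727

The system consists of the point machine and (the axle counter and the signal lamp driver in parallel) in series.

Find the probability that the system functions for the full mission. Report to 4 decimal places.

Parallel (axle counter and signal lamp driver): 1 − (1 − 0.964000)(1 − 0.727000) = 0.990172
Series (point machine and [0.990172]): 0.755000 × 0.990172 = 0.7476

0.7476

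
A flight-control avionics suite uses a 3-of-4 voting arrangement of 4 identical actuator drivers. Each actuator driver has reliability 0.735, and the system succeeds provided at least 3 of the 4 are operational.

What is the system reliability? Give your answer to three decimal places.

R = Σ_{i=3}^{4} C(4,i) p^i (1−p)^{4−i} with p = 0.735
C(4,3)·0.735^3·0.265^1 = 0.42089
C(4,4)·0.735^4·0.265^0 = 0.29184
Sum = 0.713

0.713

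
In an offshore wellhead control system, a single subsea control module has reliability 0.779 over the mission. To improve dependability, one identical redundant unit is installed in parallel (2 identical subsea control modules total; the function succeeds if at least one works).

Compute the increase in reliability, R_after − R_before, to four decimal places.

R_before = 0.779
R_after = 1 − (1 − 0.779)^2 = 0.9512
ΔR = 0.9512 − 0.779 = 0.1722

0.1722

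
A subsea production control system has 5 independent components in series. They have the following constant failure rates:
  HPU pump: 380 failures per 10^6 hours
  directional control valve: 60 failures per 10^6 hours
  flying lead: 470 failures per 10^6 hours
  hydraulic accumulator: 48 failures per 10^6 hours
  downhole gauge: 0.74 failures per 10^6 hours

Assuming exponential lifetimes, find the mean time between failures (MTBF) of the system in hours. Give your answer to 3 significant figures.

1040

Series of exponential components: λ_sys = Σ λ_i
λ_sys = 0.00038 + 0.000060 + 0.00047 + 0.000048 + 0.00000074 = 9.5874e-04 /h
MTBF = 1 / λ_sys = 1040 h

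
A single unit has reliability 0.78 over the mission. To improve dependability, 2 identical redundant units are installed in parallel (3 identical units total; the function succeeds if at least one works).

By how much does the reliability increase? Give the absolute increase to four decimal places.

0.2094

R_before = 0.78
R_after = 1 − (1 − 0.78)^3 = 0.9894
ΔR = 0.9894 − 0.78 = 0.2094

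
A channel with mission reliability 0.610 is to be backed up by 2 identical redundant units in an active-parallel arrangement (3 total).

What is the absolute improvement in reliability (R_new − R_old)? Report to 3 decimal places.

R_before = 0.610
R_after = 1 − (1 − 0.610)^3 = 0.941
ΔR = 0.941 − 0.610 = 0.331

0.331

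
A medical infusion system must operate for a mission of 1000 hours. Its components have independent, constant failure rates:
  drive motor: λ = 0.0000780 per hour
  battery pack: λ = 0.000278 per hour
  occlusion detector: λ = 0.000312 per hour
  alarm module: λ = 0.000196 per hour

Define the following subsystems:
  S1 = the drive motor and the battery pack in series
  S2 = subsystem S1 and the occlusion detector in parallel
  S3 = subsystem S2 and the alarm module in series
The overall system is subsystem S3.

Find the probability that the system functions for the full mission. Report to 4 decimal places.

0.7560

R(drive motor) = exp(−0.0000780 × 1000) = 0.924964
R(battery pack) = exp(−0.000278 × 1000) = 0.757297
R(occlusion detector) = exp(−0.000312 × 1000) = 0.731982
R(alarm module) = exp(−0.000196 × 1000) = 0.822012
Series (drive motor and battery pack): 0.924964 × 0.757297 = 0.700472
Parallel ([0.700472] and occlusion detector): 1 − (1 − 0.700472)(1 − 0.731982) = 0.919721
Series ([0.919721] and alarm module): 0.919721 × 0.822012 = 0.7560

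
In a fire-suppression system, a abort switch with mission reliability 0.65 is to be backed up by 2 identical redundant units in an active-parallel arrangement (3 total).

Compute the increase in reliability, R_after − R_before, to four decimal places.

R_before = 0.65
R_after = 1 − (1 − 0.65)^3 = 0.9571
ΔR = 0.9571 − 0.65 = 0.3071

0.3071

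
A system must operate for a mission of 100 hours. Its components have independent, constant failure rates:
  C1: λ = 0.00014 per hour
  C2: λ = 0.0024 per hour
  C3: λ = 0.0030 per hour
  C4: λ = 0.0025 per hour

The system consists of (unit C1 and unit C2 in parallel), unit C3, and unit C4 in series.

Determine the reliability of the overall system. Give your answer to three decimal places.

0.575

R(C1) = exp(−0.00014 × 100) = 0.98610
R(C2) = exp(−0.0024 × 100) = 0.78663
R(C3) = exp(−0.0030 × 100) = 0.74082
R(C4) = exp(−0.0025 × 100) = 0.77880
Parallel (C1 and C2): 1 − (1 − 0.98610)(1 − 0.78663) = 0.99703
Series ([0.99703], C3, and C4): 0.99703 × 0.74082 × 0.77880 = 0.575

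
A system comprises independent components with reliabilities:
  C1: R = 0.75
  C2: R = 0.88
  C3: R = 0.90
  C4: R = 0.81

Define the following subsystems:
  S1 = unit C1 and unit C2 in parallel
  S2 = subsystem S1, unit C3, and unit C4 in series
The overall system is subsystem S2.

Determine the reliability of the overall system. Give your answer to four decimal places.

Parallel (C1 and C2): 1 − (1 − 0.750000)(1 − 0.880000) = 0.970000
Series ([0.970000], C3, and C4): 0.970000 × 0.900000 × 0.810000 = 0.7071

0.7071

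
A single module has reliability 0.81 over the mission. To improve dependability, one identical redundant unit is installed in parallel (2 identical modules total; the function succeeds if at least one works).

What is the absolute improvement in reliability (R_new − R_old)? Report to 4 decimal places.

R_before = 0.81
R_after = 1 − (1 − 0.81)^2 = 0.9639
ΔR = 0.9639 − 0.81 = 0.1539

0.1539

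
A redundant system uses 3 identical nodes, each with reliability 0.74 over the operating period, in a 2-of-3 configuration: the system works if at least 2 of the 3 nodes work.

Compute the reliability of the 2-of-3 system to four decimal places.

R = Σ_{i=2}^{3} C(3,i) p^i (1−p)^{3−i} with p = 0.74
C(3,2)·0.74^2·0.26^1 = 0.427128
C(3,3)·0.74^3·0.26^0 = 0.405224
Sum = 0.8324

0.8324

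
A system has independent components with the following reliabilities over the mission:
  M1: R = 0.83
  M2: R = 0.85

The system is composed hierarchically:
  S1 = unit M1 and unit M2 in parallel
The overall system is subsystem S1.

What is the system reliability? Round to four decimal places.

Parallel (M1 and M2): 1 − (1 − 0.830000)(1 − 0.850000) = 0.9745

0.9745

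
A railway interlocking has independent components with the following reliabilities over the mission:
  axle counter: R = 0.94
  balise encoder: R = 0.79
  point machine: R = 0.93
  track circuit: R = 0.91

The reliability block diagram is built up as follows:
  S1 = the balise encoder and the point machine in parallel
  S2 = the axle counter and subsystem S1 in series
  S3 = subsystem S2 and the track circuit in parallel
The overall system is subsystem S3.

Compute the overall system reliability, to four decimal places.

Parallel (balise encoder and point machine): 1 − (1 − 0.790000)(1 − 0.930000) = 0.985300
Series (axle counter and [0.985300]): 0.940000 × 0.985300 = 0.926182
Parallel ([0.926182] and track circuit): 1 − (1 − 0.926182)(1 − 0.910000) = 0.9934

0.9934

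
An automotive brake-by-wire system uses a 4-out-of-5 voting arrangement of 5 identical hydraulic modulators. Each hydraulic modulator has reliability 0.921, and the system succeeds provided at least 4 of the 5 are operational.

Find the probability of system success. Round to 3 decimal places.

R = Σ_{i=4}^{5} C(5,i) p^i (1−p)^{5−i} with p = 0.921
C(5,4)·0.921^4·0.079^1 = 0.28421
C(5,5)·0.921^5·0.079^0 = 0.66267
Sum = 0.947

0.947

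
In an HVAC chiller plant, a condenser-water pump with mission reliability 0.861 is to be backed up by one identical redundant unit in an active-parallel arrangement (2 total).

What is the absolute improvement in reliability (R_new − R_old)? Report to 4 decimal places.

R_before = 0.861
R_after = 1 − (1 − 0.861)^2 = 0.9807
ΔR = 0.9807 − 0.861 = 0.1197

0.1197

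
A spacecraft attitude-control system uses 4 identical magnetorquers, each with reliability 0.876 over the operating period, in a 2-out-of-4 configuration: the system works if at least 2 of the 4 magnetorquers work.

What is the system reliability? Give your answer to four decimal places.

R = Σ_{i=2}^{4} C(4,i) p^i (1−p)^{4−i} with p = 0.876
C(4,2)·0.876^2·0.124^2 = 0.070795
C(4,3)·0.876^3·0.124^1 = 0.333422
C(4,4)·0.876^4·0.124^0 = 0.588866
Sum = 0.9931

0.9931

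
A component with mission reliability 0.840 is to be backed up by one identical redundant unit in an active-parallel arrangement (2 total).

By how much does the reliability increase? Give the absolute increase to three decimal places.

0.134

R_before = 0.840
R_after = 1 − (1 − 0.840)^2 = 0.974
ΔR = 0.974 − 0.840 = 0.134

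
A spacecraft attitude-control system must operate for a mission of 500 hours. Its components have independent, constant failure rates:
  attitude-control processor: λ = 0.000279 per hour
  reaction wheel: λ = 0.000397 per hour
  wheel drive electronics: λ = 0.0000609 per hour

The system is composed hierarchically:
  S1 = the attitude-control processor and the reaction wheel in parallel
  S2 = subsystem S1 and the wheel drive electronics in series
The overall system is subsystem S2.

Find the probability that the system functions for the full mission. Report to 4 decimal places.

0.9473

R(attitude-control processor) = exp(−0.000279 × 500) = 0.869793
R(reaction wheel) = exp(−0.000397 × 500) = 0.819960
R(wheel drive electronics) = exp(−0.0000609 × 500) = 0.970009
Parallel (attitude-control processor and reaction wheel): 1 − (1 − 0.869793)(1 − 0.819960) = 0.976558
Series ([0.976558] and wheel drive electronics): 0.976558 × 0.970009 = 0.9473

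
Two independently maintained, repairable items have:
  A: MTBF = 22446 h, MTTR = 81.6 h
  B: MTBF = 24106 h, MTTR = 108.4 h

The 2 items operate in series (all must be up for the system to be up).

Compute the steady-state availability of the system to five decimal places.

0.99192

A(A) = MTBF/(MTBF+MTTR) = 22446/(22446+81.6) = 0.996378
A(B) = MTBF/(MTBF+MTTR) = 24106/(24106+108.4) = 0.995523
Series availability: 0.996378 × 0.995523 = 0.99192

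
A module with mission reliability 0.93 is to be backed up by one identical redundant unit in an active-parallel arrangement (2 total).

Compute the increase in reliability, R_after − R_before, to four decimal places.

R_before = 0.93
R_after = 1 − (1 − 0.93)^2 = 0.9951
ΔR = 0.9951 − 0.93 = 0.0651

0.0651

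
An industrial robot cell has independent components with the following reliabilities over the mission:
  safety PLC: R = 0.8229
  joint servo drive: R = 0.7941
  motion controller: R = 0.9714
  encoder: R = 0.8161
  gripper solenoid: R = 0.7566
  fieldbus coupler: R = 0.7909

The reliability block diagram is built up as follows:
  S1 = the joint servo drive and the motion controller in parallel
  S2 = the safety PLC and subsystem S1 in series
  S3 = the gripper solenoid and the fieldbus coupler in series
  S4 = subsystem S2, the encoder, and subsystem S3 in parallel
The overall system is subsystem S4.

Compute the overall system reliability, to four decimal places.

0.9866

Parallel (joint servo drive and motion controller): 1 − (1 − 0.794100)(1 − 0.971400) = 0.994111
Series (safety PLC and [0.994111]): 0.822900 × 0.994111 = 0.818054
Series (gripper solenoid and fieldbus coupler): 0.756600 × 0.790900 = 0.598395
Parallel ([0.818054], encoder, and [0.598395]): 1 − (1 − 0.818054)(1 − 0.816100)(1 − 0.598395) = 0.9866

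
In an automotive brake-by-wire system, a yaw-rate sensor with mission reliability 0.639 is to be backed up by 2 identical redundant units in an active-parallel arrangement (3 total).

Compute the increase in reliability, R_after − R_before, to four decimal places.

0.3140

R_before = 0.639
R_after = 1 − (1 − 0.639)^3 = 0.9530
ΔR = 0.9530 − 0.639 = 0.3140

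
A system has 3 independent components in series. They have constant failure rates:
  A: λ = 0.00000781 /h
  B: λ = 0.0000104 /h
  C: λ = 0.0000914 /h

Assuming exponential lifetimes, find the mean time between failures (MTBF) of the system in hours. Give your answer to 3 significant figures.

Series of exponential components: λ_sys = Σ λ_i
λ_sys = 0.00000781 + 0.0000104 + 0.0000914 = 1.0961e-04 /h
MTBF = 1 / λ_sys = 9120 h

9120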